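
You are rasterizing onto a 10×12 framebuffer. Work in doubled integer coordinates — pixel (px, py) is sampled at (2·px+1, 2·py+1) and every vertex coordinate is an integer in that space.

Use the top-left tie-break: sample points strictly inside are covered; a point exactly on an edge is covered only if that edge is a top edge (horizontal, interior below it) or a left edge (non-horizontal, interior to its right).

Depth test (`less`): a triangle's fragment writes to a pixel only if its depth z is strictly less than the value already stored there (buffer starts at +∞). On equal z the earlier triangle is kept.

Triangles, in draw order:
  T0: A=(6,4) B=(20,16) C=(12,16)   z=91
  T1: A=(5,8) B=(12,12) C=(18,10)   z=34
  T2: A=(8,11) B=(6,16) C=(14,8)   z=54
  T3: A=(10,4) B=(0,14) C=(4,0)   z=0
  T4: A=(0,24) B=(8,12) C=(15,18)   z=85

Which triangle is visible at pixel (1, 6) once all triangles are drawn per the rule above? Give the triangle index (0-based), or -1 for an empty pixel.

T0:
  2·area = 96
  edge (6, 4)→(20, 16): d=(14,12) right/bottom  bias=-1
  edge (20, 16)→(12, 16): d=(-8,0) right/bottom  bias=-1
  edge (12, 16)→(6, 4): d=(-6,-12) top-left  bias=+0
    (3,2)@(7, 5): e=[2,88,6] → █
    (4,2)@(9, 5): e=[-22,88,30] → ·
    (3,3)@(7, 7): e=[30,72,-6] → ·
    (4,3)@(9, 7): e=[6,72,18] → █
    (5,3)@(11, 7): e=[-18,72,42] → ·
    (4,4)@(9, 9): e=[34,56,6] → █
    (5,4)@(11, 9): e=[10,56,30] → █
    (6,4)@(13, 9): e=[-14,56,54] → ·
    (4,5)@(9, 11): e=[62,40,-6] → ·
    (5,5)@(11, 11): e=[38,40,18] → █
    (6,5)@(13, 11): e=[14,40,42] → █
    (7,5)@(15, 11): e=[-10,40,66] → ·
  covered (12 px):
    · · · · · · · · · ·
    · · · · · · · · · ·
    · · · █ · · · · · ·
    · · · · █ · · · · ·
    · · · · █ █ · · · ·
    · · · · · █ █ · · ·
    · · · · · █ █ █ · ·
    · · · · · · █ █ █ ·
    · · · · · · · · · ·
    · · · · · · · · · ·
    · · · · · · · · · ·
    · · · · · · · · · ·
T1:
  2·area = 38  (B↔C swapped to make it positive)
  edge (5, 8)→(18, 10): d=(13,2) right/bottom  bias=-1
  edge (18, 10)→(12, 12): d=(-6,2) right/bottom  bias=-1
  edge (12, 12)→(5, 8): d=(-7,-4) top-left  bias=+0
    (3,4)@(7, 9): e=[9,28,1] → █
    (4,4)@(9, 9): e=[5,24,9] → █
    (5,4)@(11, 9): e=[1,20,17] → █
    (6,4)@(13, 9): e=[-3,16,25] → ·
    (3,5)@(7, 11): e=[35,16,-13] → ·
    (4,5)@(9, 11): e=[31,12,-5] → ·
    (5,5)@(11, 11): e=[27,8,3] → █
    (6,5)@(13, 11): e=[23,4,11] → █
    (7,5)@(15, 11): e=[19,0,19] → ·  [on edge]
    (4,6)@(9, 13): e=[57,0,-19] → ·  [on edge]
    (5,6)@(11, 13): e=[53,-4,-11] → ·
    (6,6)@(13, 13): e=[49,-8,-3] → ·
    (1,7)@(3, 15): e=[95,0,-57] → ·  [on edge]
  covered (5 px):
    · · · · · · · · · ·
    · · · · · · · · · ·
    · · · · · · · · · ·
    · · · · · · · · · ·
    · · · █ █ █ · · · ·
    · · · · · █ █ · · ·
    · · · · · · · · · ·
    · · · · · · · · · ·
    · · · · · · · · · ·
    · · · · · · · · · ·
    · · · · · · · · · ·
    · · · · · · · · · ·
T2:
  2·area = 24  (B↔C swapped to make it positive)
  edge (8, 11)→(14, 8): d=(6,-3) top-left  bias=+0
  edge (14, 8)→(6, 16): d=(-8,8) right/bottom  bias=-1
  edge (6, 16)→(8, 11): d=(2,-5) top-left  bias=+0
    (9,1)@(19, 3): e=[-15,0,39] → ·  [on edge]
    (8,2)@(17, 5): e=[-9,0,33] → ·  [on edge]
    (7,3)@(15, 7): e=[-3,0,27] → ·  [on edge]
    (6,4)@(13, 9): e=[3,0,21] → ·  [on edge]
    (4,5)@(9, 11): e=[3,16,5] → █
    (5,5)@(11, 11): e=[9,0,15] → ·  [on edge]
    (4,6)@(9, 13): e=[15,0,9] → ·  [on edge]
    (3,7)@(7, 15): e=[21,0,3] → ·  [on edge]
    (2,8)@(5, 17): e=[27,0,-3] → ·  [on edge]
    (1,9)@(3, 19): e=[33,0,-9] → ·  [on edge]
    (0,10)@(1, 21): e=[39,0,-15] → ·  [on edge]
  covered (1 px):
    · · · · · · · · · ·
    · · · · · · · · · ·
    · · · · · · · · · ·
    · · · · · · · · · ·
    · · · · · · · · · ·
    · · · · █ · · · · ·
    · · · · · · · · · ·
    · · · · · · · · · ·
    · · · · · · · · · ·
    · · · · · · · · · ·
    · · · · · · · · · ·
    · · · · · · · · · ·
T3:
  2·area = 100
  edge (10, 4)→(0, 14): d=(-10,10) right/bottom  bias=-1
  edge (0, 14)→(4, 0): d=(4,-14) top-left  bias=+0
  edge (4, 0)→(10, 4): d=(6,4) right/bottom  bias=-1
    (2,0)@(5, 1): e=[80,18,2] → █
    (3,0)@(7, 1): e=[60,46,-6] → ·
    (6,0)@(13, 1): e=[0,130,-30] → ·  [on edge]
    (2,1)@(5, 3): e=[60,26,14] → █
    (3,1)@(7, 3): e=[40,54,6] → █
    (4,1)@(9, 3): e=[20,82,-2] → ·
    (5,1)@(11, 3): e=[0,110,-10] → ·  [on edge]
    (1,2)@(3, 5): e=[60,6,34] → █
    (4,2)@(9, 5): e=[0,90,10] → ·  [on edge]
    (1,3)@(3, 7): e=[40,14,46] → █
    (3,3)@(7, 7): e=[0,70,30] → ·  [on edge]
    (1,4)@(3, 9): e=[20,22,58] → █
    (2,4)@(5, 9): e=[0,50,50] → ·  [on edge]
    (1,5)@(3, 11): e=[0,30,70] → ·  [on edge]
    (0,6)@(1, 13): e=[0,10,90] → ·  [on edge]
  covered (10 px):
    · · █ · · · · · · ·
    · · █ █ · · · · · ·
    · █ █ █ · · · · · ·
    · █ █ · · · · · · ·
    · █ · · · · · · · ·
    █ · · · · · · · · ·
    · · · · · · · · · ·
    · · · · · · · · · ·
    · · · · · · · · · ·
    · · · · · · · · · ·
    · · · · · · · · · ·
    · · · · · · · · · ·
T4:
  2·area = 132
  edge (0, 24)→(8, 12): d=(8,-12) top-left  bias=+0
  edge (8, 12)→(15, 18): d=(7,6) right/bottom  bias=-1
  edge (15, 18)→(0, 24): d=(-15,6) right/bottom  bias=-1
    (4,6)@(9, 13): e=[20,1,111] → █
    (5,6)@(11, 13): e=[44,-11,99] → ·
    (3,7)@(7, 15): e=[12,27,93] → █
    (5,7)@(11, 15): e=[60,3,69] → █
    (6,7)@(13, 15): e=[84,-9,57] → ·
    (2,8)@(5, 17): e=[4,53,75] → █
    (6,8)@(13, 17): e=[100,5,27] → █
    (7,8)@(15, 17): e=[124,-7,15] → ·
    (2,9)@(5, 19): e=[20,67,45] → █
    (6,9)@(13, 19): e=[116,19,-3] → ·
    (1,10)@(3, 21): e=[12,93,27] → █
    (4,10)@(9, 21): e=[84,57,-9] → ·
  covered (17 px):
    · · · · · · · · · ·
    · · · · · · · · · ·
    · · · · · · · · · ·
    · · · · · · · · · ·
    · · · · · · · · · ·
    · · · · · · · · · ·
    · · · · █ · · · · ·
    · · · █ █ █ · · · ·
    · · █ █ █ █ █ · · ·
    · · █ █ █ █ · · · ·
    · █ █ █ · · · · · ·
    █ · · · · · · · · ·

Z-buffer (winner per pixel, '.' = empty):
  . . 3 . . . . . . .
  . . 3 3 . . . . . .
  . 3 3 3 . . . . . .
  . 3 3 . 0 . . . . .
  . 3 . 1 1 1 . . . .
  3 . . . 2 1 1 . . .
  . . . . 4 0 0 0 . .
  . . . 4 4 4 0 0 0 .
  . . 4 4 4 4 4 . . .
  . . 4 4 4 4 . . . .
  . 4 4 4 . . . . . .
  4 . . . . . . . . .

Result: -1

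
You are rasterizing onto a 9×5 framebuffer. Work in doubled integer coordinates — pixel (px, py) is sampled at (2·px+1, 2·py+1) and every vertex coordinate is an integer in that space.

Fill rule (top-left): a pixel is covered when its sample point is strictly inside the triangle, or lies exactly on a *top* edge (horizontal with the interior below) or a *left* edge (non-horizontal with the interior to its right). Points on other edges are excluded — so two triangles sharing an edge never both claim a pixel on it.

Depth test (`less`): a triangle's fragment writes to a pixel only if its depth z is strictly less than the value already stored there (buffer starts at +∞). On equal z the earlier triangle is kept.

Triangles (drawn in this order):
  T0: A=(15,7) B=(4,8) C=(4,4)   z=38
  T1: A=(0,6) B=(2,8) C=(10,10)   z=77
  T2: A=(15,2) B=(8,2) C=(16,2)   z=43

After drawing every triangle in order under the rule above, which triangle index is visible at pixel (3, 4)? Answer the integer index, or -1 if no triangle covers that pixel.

T0:
  2·area = 44
  edge (15, 7)→(4, 8): d=(-11,1) right/bottom  bias=-1
  edge (4, 8)→(4, 4): d=(0,-4) top-left  bias=+0
  edge (4, 4)→(15, 7): d=(11,3) right/bottom  bias=-1
    (2,2)@(5, 5): e=[32,4,8] → █
    (3,2)@(7, 5): e=[30,12,2] → █
    (4,2)@(9, 5): e=[28,20,-4] → ·
    (2,3)@(5, 7): e=[10,4,30] → █
    (4,3)@(9, 7): e=[6,20,18] → █
    (5,3)@(11, 7): e=[4,28,12] → █
    (6,3)@(13, 7): e=[2,36,6] → █
    (7,3)@(15, 7): e=[0,44,0] → ·  [on edge]
    (2,4)@(5, 9): e=[-12,4,52] → ·
    (3,4)@(7, 9): e=[-14,12,46] → ·
    (4,4)@(9, 9): e=[-16,20,40] → ·
    (5,4)@(11, 9): e=[-18,28,34] → ·
  covered (7 px):
    · · · · · · · · ·
    · · · · · · · · ·
    · · █ █ · · · · ·
    · · █ █ █ █ █ · ·
    · · · · · · · · ·
T1:
  2·area = 12  (B↔C swapped to make it positive)
  edge (0, 6)→(10, 10): d=(10,4) right/bottom  bias=-1
  edge (10, 10)→(2, 8): d=(-8,-2) top-left  bias=+0
  edge (2, 8)→(0, 6): d=(-2,-2) top-left  bias=+0
    (0,3)@(1, 7): e=[6,6,0] → █  [on edge]
    (1,3)@(3, 7): e=[-2,10,4] → ·
    (0,4)@(1, 9): e=[26,-10,-4] → ·
    (1,4)@(3, 9): e=[18,-6,0] → ·  [on edge]
    (3,4)@(7, 9): e=[2,2,8] → █
    (4,4)@(9, 9): e=[-6,6,12] → ·
  covered (2 px):
    · · · · · · · · ·
    · · · · · · · · ·
    · · · · · · · · ·
    █ · · · · · · · ·
    · · · █ · · · · ·
T2:
  degenerate (2·area = 0) — covers nothing

Z-buffer (winner per pixel, '.' = empty):
  . . . . . . . . .
  . . . . . . . . .
  . . 0 0 . . . . .
  1 . 0 0 0 0 0 . .
  . . . 1 . . . . .

Answer: 1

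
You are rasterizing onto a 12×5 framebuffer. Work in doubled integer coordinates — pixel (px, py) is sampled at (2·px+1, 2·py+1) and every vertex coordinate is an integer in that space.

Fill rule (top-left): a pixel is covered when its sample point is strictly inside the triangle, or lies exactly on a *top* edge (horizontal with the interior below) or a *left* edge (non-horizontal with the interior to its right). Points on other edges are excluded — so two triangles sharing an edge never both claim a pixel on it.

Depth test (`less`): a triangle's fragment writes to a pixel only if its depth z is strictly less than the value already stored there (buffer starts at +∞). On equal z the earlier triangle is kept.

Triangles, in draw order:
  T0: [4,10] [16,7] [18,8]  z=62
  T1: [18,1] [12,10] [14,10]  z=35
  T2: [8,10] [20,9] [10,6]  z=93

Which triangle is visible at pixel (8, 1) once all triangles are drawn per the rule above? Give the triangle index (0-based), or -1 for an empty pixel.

T0:
  2·area = 18
  edge (4, 10)→(16, 7): d=(12,-3) top-left  bias=+0
  edge (16, 7)→(18, 8): d=(2,1) right/bottom  bias=-1
  edge (18, 8)→(4, 10): d=(-14,2) right/bottom  bias=-1
    (4,4)@(9, 9): e=[3,11,4] → █
    (5,4)@(11, 9): e=[9,9,0] → ·  [on edge]
  covered (1 px):
    · · · · · · · · · · · ·
    · · · · · · · · · · · ·
    · · · · · · · · · · · ·
    · · · · · · · · · · · ·
    · · · · █ · · · · · · ·
T1:
  2·area = 18  (B↔C swapped to make it positive)
  edge (18, 1)→(14, 10): d=(-4,9) right/bottom  bias=-1
  edge (14, 10)→(12, 10): d=(-2,0) right/bottom  bias=-1
  edge (12, 10)→(18, 1): d=(6,-9) top-left  bias=+0
    (8,1)@(17, 3): e=[1,14,3] → █
    (9,1)@(19, 3): e=[-17,14,21] → ·
    (8,2)@(17, 5): e=[-7,10,15] → ·
    (7,3)@(15, 7): e=[3,6,9] → █
    (8,3)@(17, 7): e=[-15,6,27] → ·
    (6,4)@(13, 9): e=[13,2,3] → █
    (7,4)@(15, 9): e=[-5,2,21] → ·
  covered (3 px):
    · · · · · · · · · · · ·
    · · · · · · · · █ · · ·
    · · · · · · · · · · · ·
    · · · · · · · █ · · · ·
    · · · · · · █ · · · · ·
T2:
  2·area = 46  (B↔C swapped to make it positive)
  edge (8, 10)→(10, 6): d=(2,-4) top-left  bias=+0
  edge (10, 6)→(20, 9): d=(10,3) right/bottom  bias=-1
  edge (20, 9)→(8, 10): d=(-12,1) right/bottom  bias=-1
    (5,3)@(11, 7): e=[6,7,33] → █
    (6,3)@(13, 7): e=[14,1,31] → █
    (7,3)@(15, 7): e=[22,-5,29] → ·
    (4,4)@(9, 9): e=[2,33,11] → █
    (7,4)@(15, 9): e=[26,15,5] → █
    (8,4)@(17, 9): e=[34,9,3] → █
    (9,4)@(19, 9): e=[42,3,1] → █
    (10,4)@(21, 9): e=[50,-3,-1] → ·
  covered (8 px):
    · · · · · · · · · · · ·
    · · · · · · · · · · · ·
    · · · · · · · · · · · ·
    · · · · · █ █ · · · · ·
    · · · · █ █ █ █ █ █ · ·

Z-buffer (winner per pixel, '.' = empty):
  . . . . . . . . . . . .
  . . . . . . . . 1 . . .
  . . . . . . . . . . . .
  . . . . . 2 2 1 . . . .
  . . . . 0 2 1 2 2 2 . .

Final: 1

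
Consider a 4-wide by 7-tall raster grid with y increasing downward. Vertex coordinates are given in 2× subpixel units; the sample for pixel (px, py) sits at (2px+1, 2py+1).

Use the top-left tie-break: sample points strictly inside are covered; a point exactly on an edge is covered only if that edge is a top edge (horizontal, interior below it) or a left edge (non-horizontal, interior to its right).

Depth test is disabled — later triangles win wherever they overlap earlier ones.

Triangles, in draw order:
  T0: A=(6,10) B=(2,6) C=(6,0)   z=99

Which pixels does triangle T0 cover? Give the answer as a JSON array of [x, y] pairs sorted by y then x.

T0:
  2·area = 40
  edge (6, 10)→(2, 6): d=(-4,-4) top-left  bias=+0
  edge (2, 6)→(6, 0): d=(4,-6) top-left  bias=+0
  edge (6, 0)→(6, 10): d=(0,10) right/bottom  bias=-1
    (2,1)@(5, 3): e=[24,6,10] → #
    (3,1)@(7, 3): e=[32,18,-10] → ·
    (0,2)@(1, 5): e=[0,-10,50] → ·  [on edge]
    (1,2)@(3, 5): e=[8,2,30] → #
    (3,2)@(7, 5): e=[24,26,-10] → ·
    (1,3)@(3, 7): e=[0,10,30] → #  [on edge]
    (3,3)@(7, 7): e=[16,34,-10] → ·
    (1,4)@(3, 9): e=[-8,18,30] → ·
    (2,4)@(5, 9): e=[0,30,10] → #  [on edge]
    (3,4)@(7, 9): e=[8,42,-10] → ·
    (2,5)@(5, 11): e=[-8,38,10] → ·
    (3,5)@(7, 11): e=[0,50,-10] → ·  [on edge]
  covered (6 px):
    · · · ·
    · · # ·
    · # # ·
    · # # ·
    · · # ·
    · · · ·
    · · · ·

Final: [[2,1],[1,2],[2,2],[1,3],[2,3],[2,4]]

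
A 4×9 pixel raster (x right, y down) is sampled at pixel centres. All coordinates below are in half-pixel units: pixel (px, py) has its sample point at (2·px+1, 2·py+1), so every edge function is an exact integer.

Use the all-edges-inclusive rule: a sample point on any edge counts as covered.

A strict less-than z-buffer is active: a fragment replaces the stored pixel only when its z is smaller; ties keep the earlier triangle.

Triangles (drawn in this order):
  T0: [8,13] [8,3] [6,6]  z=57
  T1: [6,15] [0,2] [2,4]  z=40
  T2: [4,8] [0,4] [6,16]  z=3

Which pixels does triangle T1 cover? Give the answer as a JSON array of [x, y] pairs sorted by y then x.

T0:
  2·area = 20  (B↔C swapped to make it positive)
  edge (8, 13)→(6, 6): d=(-2,-7) inclusive
  edge (6, 6)→(8, 3): d=(2,-3) inclusive
  edge (8, 3)→(8, 13): d=(0,10) inclusive
    (3,2)@(7, 5): e=[9,1,10] → █
    (3,3)@(7, 7): e=[5,5,10] → █
    (3,4)@(7, 9): e=[1,9,10] → █
    (3,5)@(7, 11): e=[-3,13,10] → ·
  covered (3 px):
    · · · ·
    · · · ·
    · · · █
    · · · █
    · · · █
    · · · ·
    · · · ·
    · · · ·
    · · · ·
T1:
  2·area = 14
  edge (6, 15)→(0, 2): d=(-6,-13) inclusive
  edge (0, 2)→(2, 4): d=(2,2) inclusive
  edge (2, 4)→(6, 15): d=(4,11) inclusive
    (0,1)@(1, 3): e=[7,0,7] → █  [on edge]
    (1,1)@(3, 3): e=[33,-4,-15] → ·
    (0,2)@(1, 5): e=[-5,4,15] → ·
    (1,2)@(3, 5): e=[21,0,-7] → ·  [on edge]
    (1,3)@(3, 7): e=[9,4,1] → █
    (2,3)@(5, 7): e=[35,0,-21] → ·  [on edge]
    (1,4)@(3, 9): e=[-3,8,9] → ·
    (3,4)@(7, 9): e=[49,0,-35] → ·  [on edge]
  covered (2 px):
    · · · ·
    █ · · ·
    · · · ·
    · █ · ·
    · · · ·
    · · · ·
    · · · ·
    · · · ·
    · · · ·
T2:
  2·area = 24  (B↔C swapped to make it positive)
  edge (4, 8)→(6, 16): d=(2,8) inclusive
  edge (6, 16)→(0, 4): d=(-6,-12) inclusive
  edge (0, 4)→(4, 8): d=(4,4) inclusive
    (0,2)@(1, 5): e=[18,6,0] → █  [on edge]
    (1,2)@(3, 5): e=[2,30,-8] → ·
    (0,3)@(1, 7): e=[22,-6,8] → ·
    (1,3)@(3, 7): e=[6,18,0] → █  [on edge]
    (2,3)@(5, 7): e=[-10,42,-8] → ·
    (1,4)@(3, 9): e=[10,6,8] → █
    (2,4)@(5, 9): e=[-6,30,0] → ·  [on edge]
    (1,5)@(3, 11): e=[14,-6,16] → ·
    (3,5)@(7, 11): e=[-18,42,0] → ·  [on edge]
    (2,6)@(5, 13): e=[2,6,16] → █
    (3,6)@(7, 13): e=[-14,30,8] → ·
    (2,7)@(5, 15): e=[6,-6,24] → ·
  covered (4 px):
    · · · ·
    · · · ·
    █ · · ·
    · █ · ·
    · █ · ·
    · · · ·
    · · █ ·
    · · · ·
    · · · ·

Result: [[0,1],[1,3]]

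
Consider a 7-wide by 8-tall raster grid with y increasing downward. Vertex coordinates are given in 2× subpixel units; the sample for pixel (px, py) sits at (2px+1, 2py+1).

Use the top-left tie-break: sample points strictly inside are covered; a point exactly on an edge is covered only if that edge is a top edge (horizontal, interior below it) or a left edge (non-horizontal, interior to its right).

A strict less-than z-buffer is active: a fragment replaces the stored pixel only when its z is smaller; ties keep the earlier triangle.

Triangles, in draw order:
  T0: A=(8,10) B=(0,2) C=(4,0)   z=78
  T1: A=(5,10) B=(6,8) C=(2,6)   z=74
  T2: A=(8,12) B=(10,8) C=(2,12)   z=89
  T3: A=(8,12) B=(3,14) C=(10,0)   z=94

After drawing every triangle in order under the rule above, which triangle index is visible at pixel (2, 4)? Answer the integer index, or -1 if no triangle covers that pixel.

T0:
  2·area = 48
  edge (8, 10)→(0, 2): d=(-8,-8) top-left  bias=+0
  edge (0, 2)→(4, 0): d=(4,-2) top-left  bias=+0
  edge (4, 0)→(8, 10): d=(4,10) right/bottom  bias=-1
    (1,0)@(3, 1): e=[32,2,14] → X
    (2,0)@(5, 1): e=[48,6,-6] → .
    (0,1)@(1, 3): e=[0,6,42] → X  [on edge]
    (2,1)@(5, 3): e=[32,14,2] → X
    (3,1)@(7, 3): e=[48,18,-18] → .
    (0,2)@(1, 5): e=[-16,14,50] → .
    (1,2)@(3, 5): e=[0,18,30] → X  [on edge]
    (3,2)@(7, 5): e=[32,26,-10] → .
    (1,3)@(3, 7): e=[-16,26,38] → .
    (2,3)@(5, 7): e=[0,30,18] → X  [on edge]
    (3,3)@(7, 7): e=[16,34,-2] → .
    (2,4)@(5, 9): e=[-16,38,26] → .
    (3,4)@(7, 9): e=[0,42,6] → X  [on edge]
    (4,5)@(9, 11): e=[0,54,-6] → .  [on edge]
    (5,6)@(11, 13): e=[0,66,-18] → .  [on edge]
    (6,7)@(13, 15): e=[0,78,-30] → .  [on edge]
  covered (8 px):
    . X . . . . .
    X X X . . . .
    . X X . . . .
    . . X . . . .
    . . . X . . .
    . . . . . . .
    . . . . . . .
    . . . . . . .
T1:
  2·area = 10  (B↔C swapped to make it positive)
  edge (5, 10)→(2, 6): d=(-3,-4) top-left  bias=+0
  edge (2, 6)→(6, 8): d=(4,2) right/bottom  bias=-1
  edge (6, 8)→(5, 10): d=(-1,2) right/bottom  bias=-1
    (1,3)@(3, 7): e=[1,2,7] → X
    (2,3)@(5, 7): e=[9,-2,3] → .
    (1,4)@(3, 9): e=[-5,10,5] → .
    (2,4)@(5, 9): e=[3,6,1] → X
    (3,4)@(7, 9): e=[11,2,-3] → .
    (2,5)@(5, 11): e=[-3,14,-1] → .
  covered (2 px):
    . . . . . . .
    . . . . . . .
    . . . . . . .
    . X . . . . .
    . . X . . . .
    . . . . . . .
    . . . . . . .
    . . . . . . .
T2:
  2·area = 24  (B↔C swapped to make it positive)
  edge (8, 12)→(2, 12): d=(-6,0) right/bottom  bias=-1
  edge (2, 12)→(10, 8): d=(8,-4) top-left  bias=+0
  edge (10, 8)→(8, 12): d=(-2,4) right/bottom  bias=-1
    (4,4)@(9, 9): e=[18,4,2] → X
    (5,4)@(11, 9): e=[18,12,-6] → .
    (2,5)@(5, 11): e=[6,4,14] → X
    (3,5)@(7, 11): e=[6,12,6] → X
    (4,5)@(9, 11): e=[6,20,-2] → .
    (2,6)@(5, 13): e=[-6,20,10] → .
    (3,6)@(7, 13): e=[-6,28,2] → .
  covered (3 px):
    . . . . . . .
    . . . . . . .
    . . . . . . .
    . . . . . . .
    . . . . X . .
    . . X X . . .
    . . . . . . .
    . . . . . . .
T3:
  2·area = 56
  edge (8, 12)→(3, 14): d=(-5,2) right/bottom  bias=-1
  edge (3, 14)→(10, 0): d=(7,-14) top-left  bias=+0
  edge (10, 0)→(8, 12): d=(-2,12) right/bottom  bias=-1
    (4,1)@(9, 3): e=[43,7,6] → X
    (5,1)@(11, 3): e=[39,35,-18] → .
    (4,2)@(9, 5): e=[33,21,2] → X
    (5,2)@(11, 5): e=[29,49,-22] → .
    (3,3)@(7, 7): e=[27,7,22] → X
    (4,3)@(9, 7): e=[23,35,-2] → .
    (3,4)@(7, 9): e=[17,21,18] → X
    (4,4)@(9, 9): e=[13,49,-6] → .
    (2,5)@(5, 11): e=[11,7,38] → X
    (4,5)@(9, 11): e=[3,63,-10] → .
    (2,6)@(5, 13): e=[1,21,34] → X
    (3,6)@(7, 13): e=[-3,49,10] → .
  covered (7 px):
    . . . . . . .
    . . . . X . .
    . . . . X . .
    . . . X . . .
    . . . X . . .
    . . X X . . .
    . . X . . . .
    . . . . . . .

Z-buffer (winner per pixel, '.' = empty):
  . 0 . . . . .
  0 0 0 . 3 . .
  . 0 0 . 3 . .
  . 1 0 3 . . .
  . . 1 0 2 . .
  . . 2 2 . . .
  . . 3 . . . .
  . . . . . . .

Final: 1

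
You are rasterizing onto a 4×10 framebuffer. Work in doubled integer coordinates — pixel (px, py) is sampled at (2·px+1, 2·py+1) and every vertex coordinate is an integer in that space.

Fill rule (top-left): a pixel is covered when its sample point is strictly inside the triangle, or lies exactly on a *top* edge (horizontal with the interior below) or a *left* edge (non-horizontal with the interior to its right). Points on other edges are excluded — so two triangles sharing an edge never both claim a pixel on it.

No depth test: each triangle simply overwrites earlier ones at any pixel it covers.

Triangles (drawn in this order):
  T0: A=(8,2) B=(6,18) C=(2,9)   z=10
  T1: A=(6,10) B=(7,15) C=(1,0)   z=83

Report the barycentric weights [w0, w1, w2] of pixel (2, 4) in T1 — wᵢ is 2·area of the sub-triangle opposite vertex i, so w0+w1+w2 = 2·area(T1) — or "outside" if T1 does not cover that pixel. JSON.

T0:
  2·area = 82
  edge (8, 2)→(6, 18): d=(-2,16) right/bottom  bias=-1
  edge (6, 18)→(2, 9): d=(-4,-9) top-left  bias=+0
  edge (2, 9)→(8, 2): d=(6,-7) top-left  bias=+0
    (3,2)@(7, 5): e=[10,61,11] → X
    (2,3)@(5, 7): e=[38,35,9] → X
    (1,4)@(3, 9): e=[66,9,7] → X
    (1,5)@(3, 11): e=[62,1,19] → X
    (3,5)@(7, 11): e=[-2,37,47] → .
    (1,6)@(3, 13): e=[58,-7,31] → .
    (2,6)@(5, 13): e=[26,11,45] → X
    (3,6)@(7, 13): e=[-6,29,59] → .
    (2,7)@(5, 15): e=[22,3,57] → X
    (3,7)@(7, 15): e=[-10,21,71] → .
    (2,8)@(5, 17): e=[18,-5,69] → .
  covered (10 px):
    . . . .
    . . . .
    . . . X
    . . X X
    . X X X
    . X X .
    . . X .
    . . X .
    . . . .
    . . . .
T1:
  2·area = 15
  edge (6, 10)→(7, 15): d=(1,5) right/bottom  bias=-1
  edge (7, 15)→(1, 0): d=(-6,-15) top-left  bias=+0
  edge (1, 0)→(6, 10): d=(5,10) right/bottom  bias=-1
    (1,2)@(3, 5): e=[10,0,5] → X  [on edge]
    (2,2)@(5, 5): e=[0,30,-15] → .  [on edge]
    (1,3)@(3, 7): e=[12,-12,15] → .
    (2,4)@(5, 9): e=[4,6,5] → X
    (3,4)@(7, 9): e=[-6,36,-15] → .
    (2,5)@(5, 11): e=[6,-6,15] → .
    (3,7)@(7, 15): e=[0,0,15] → .  [on edge]
  covered (2 px):
    . . . .
    . . . .
    . X . .
    . . . .
    . . X .
    . . . .
    . . . .
    . . . .
    . . . .
    . . . .

Answer: [6,5,4]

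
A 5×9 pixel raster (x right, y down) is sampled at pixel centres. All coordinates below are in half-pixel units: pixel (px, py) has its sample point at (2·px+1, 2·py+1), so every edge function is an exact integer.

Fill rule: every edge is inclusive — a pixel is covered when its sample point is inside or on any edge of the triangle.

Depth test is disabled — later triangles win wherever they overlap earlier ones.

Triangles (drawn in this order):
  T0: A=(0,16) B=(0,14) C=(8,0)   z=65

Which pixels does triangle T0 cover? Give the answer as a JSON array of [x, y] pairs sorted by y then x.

T0:
  2·area = 16
  edge (0, 16)→(0, 14): d=(0,-2) inclusive
  edge (0, 14)→(8, 0): d=(8,-14) inclusive
  edge (8, 0)→(0, 16): d=(-8,16) inclusive
    (1,4)@(3, 9): e=[6,2,8] → X
    (2,4)@(5, 9): e=[10,30,-24] → .
    (1,5)@(3, 11): e=[6,18,-8] → .
    (0,6)@(1, 13): e=[2,6,8] → X
    (1,6)@(3, 13): e=[6,34,-24] → .
    (0,7)@(1, 15): e=[2,22,-8] → .
  covered (2 px):
    . . . . .
    . . . . .
    . . . . .
    . . . . .
    . X . . .
    . . . . .
    X . . . .
    . . . . .
    . . . . .

Final: [[1,4],[0,6]]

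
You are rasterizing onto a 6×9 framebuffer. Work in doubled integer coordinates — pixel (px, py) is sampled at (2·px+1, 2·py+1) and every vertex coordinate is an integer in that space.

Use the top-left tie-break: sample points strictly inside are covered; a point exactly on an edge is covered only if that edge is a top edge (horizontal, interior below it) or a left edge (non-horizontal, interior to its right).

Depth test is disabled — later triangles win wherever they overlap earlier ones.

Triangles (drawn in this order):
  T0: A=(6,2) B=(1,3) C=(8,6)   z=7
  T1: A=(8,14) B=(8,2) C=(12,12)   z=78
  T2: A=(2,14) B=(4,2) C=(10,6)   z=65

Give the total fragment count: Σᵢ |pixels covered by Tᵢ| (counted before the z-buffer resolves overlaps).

T0:
  2·area = 22  (B↔C swapped to make it positive)
  edge (6, 2)→(8, 6): d=(2,4) right/bottom  bias=-1
  edge (8, 6)→(1, 3): d=(-7,-3) top-left  bias=+0
  edge (1, 3)→(6, 2): d=(5,-1) top-left  bias=+0
    (5,0)@(11, 1): e=[-22,44,0] → ·  [on edge]
    (0,1)@(1, 3): e=[22,0,0] → █  [on edge]
    (1,1)@(3, 3): e=[14,6,2] → █
    (2,1)@(5, 3): e=[6,12,4] → █
    (3,1)@(7, 3): e=[-2,18,6] → ·
    (0,2)@(1, 5): e=[26,-14,10] → ·
    (1,2)@(3, 5): e=[18,-8,12] → ·
    (2,2)@(5, 5): e=[10,-2,14] → ·
    (3,2)@(7, 5): e=[2,4,16] → █
    (4,2)@(9, 5): e=[-6,10,18] → ·
    (3,3)@(7, 7): e=[6,-10,26] → ·
  covered (4 px):
    · · · · · ·
    █ █ █ · · ·
    · · · █ · ·
    · · · · · ·
    · · · · · ·
    · · · · · ·
    · · · · · ·
    · · · · · ·
    · · · · · ·
T1:
  2·area = 48
  edge (8, 14)→(8, 2): d=(0,-12) top-left  bias=+0
  edge (8, 2)→(12, 12): d=(4,10) right/bottom  bias=-1
  edge (12, 12)→(8, 14): d=(-4,2) right/bottom  bias=-1
    (4,2)@(9, 5): e=[12,2,34] → █
    (5,2)@(11, 5): e=[36,-18,30] → ·
    (4,3)@(9, 7): e=[12,10,26] → █
    (5,3)@(11, 7): e=[36,-10,22] → ·
    (4,4)@(9, 9): e=[12,18,18] → █
    (5,4)@(11, 9): e=[36,-2,14] → ·
    (4,5)@(9, 11): e=[12,26,10] → █
    (5,5)@(11, 11): e=[36,6,6] → █
    (4,6)@(9, 13): e=[12,34,2] → █
    (5,6)@(11, 13): e=[36,14,-2] → ·
    (4,7)@(9, 15): e=[12,42,-6] → ·
  covered (6 px):
    · · · · · ·
    · · · · · ·
    · · · · █ ·
    · · · · █ ·
    · · · · █ ·
    · · · · █ █
    · · · · █ ·
    · · · · · ·
    · · · · · ·
T2:
  2·area = 80
  edge (2, 14)→(4, 2): d=(2,-12) top-left  bias=+0
  edge (4, 2)→(10, 6): d=(6,4) right/bottom  bias=-1
  edge (10, 6)→(2, 14): d=(-8,8) right/bottom  bias=-1
    (2,1)@(5, 3): e=[14,2,64] → █
    (3,1)@(7, 3): e=[38,-6,48] → ·
    (2,2)@(5, 5): e=[18,14,48] → █
    (3,2)@(7, 5): e=[42,6,32] → █
    (4,2)@(9, 5): e=[66,-2,16] → ·
    (5,2)@(11, 5): e=[90,-10,0] → ·  [on edge]
    (2,3)@(5, 7): e=[22,26,32] → █
    (4,3)@(9, 7): e=[70,10,0] → ·  [on edge]
    (1,4)@(3, 9): e=[2,46,32] → █
    (3,4)@(7, 9): e=[50,30,0] → ·  [on edge]
    (1,5)@(3, 11): e=[6,58,16] → █
    (2,5)@(5, 11): e=[30,50,0] → ·  [on edge]
    (1,6)@(3, 13): e=[10,70,0] → ·  [on edge]
    (0,7)@(1, 15): e=[-10,90,0] → ·  [on edge]
  covered (8 px):
    · · · · · ·
    · · █ · · ·
    · · █ █ · ·
    · · █ █ · ·
    · █ █ · · ·
    · █ · · · ·
    · · · · · ·
    · · · · · ·
    · · · · · ·

Final: 18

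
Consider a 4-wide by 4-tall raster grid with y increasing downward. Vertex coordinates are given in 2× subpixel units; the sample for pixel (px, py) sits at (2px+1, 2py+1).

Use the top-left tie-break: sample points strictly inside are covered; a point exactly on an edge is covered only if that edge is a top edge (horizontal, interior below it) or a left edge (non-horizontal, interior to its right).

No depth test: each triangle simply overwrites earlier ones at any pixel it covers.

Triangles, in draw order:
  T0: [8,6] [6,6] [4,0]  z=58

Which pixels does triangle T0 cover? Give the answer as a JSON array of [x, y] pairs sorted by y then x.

T0:
  2·area = 12
  edge (8, 6)→(6, 6): d=(-2,0) right/bottom  bias=-1
  edge (6, 6)→(4, 0): d=(-2,-6) top-left  bias=+0
  edge (4, 0)→(8, 6): d=(4,6) right/bottom  bias=-1
    (2,1)@(5, 3): e=[6,0,6] → █  [on edge]
    (3,1)@(7, 3): e=[6,12,-6] → ·
    (2,2)@(5, 5): e=[2,-4,14] → ·
    (3,2)@(7, 5): e=[2,8,2] → █
    (3,3)@(7, 7): e=[-2,4,10] → ·
  covered (2 px):
    · · · ·
    · · █ ·
    · · · █
    · · · ·

Answer: [[2,1],[3,2]]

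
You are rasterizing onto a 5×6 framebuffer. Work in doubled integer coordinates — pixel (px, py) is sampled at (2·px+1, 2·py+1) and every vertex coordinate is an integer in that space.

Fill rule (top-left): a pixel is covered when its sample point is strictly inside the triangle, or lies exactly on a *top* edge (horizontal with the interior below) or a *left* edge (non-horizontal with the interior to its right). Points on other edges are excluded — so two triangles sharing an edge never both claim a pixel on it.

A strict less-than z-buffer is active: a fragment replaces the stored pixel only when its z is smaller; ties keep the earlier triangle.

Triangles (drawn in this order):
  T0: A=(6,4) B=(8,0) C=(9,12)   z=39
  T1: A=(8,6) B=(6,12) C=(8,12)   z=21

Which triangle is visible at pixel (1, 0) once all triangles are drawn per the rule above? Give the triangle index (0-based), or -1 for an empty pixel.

T0:
  2·area = 28
  edge (6, 4)→(8, 0): d=(2,-4) top-left  bias=+0
  edge (8, 0)→(9, 12): d=(1,12) right/bottom  bias=-1
  edge (9, 12)→(6, 4): d=(-3,-8) top-left  bias=+0
    (3,1)@(7, 3): e=[2,15,11] → X
    (4,1)@(9, 3): e=[10,-9,27] → .
    (3,2)@(7, 5): e=[6,17,5] → X
    (4,2)@(9, 5): e=[14,-7,21] → .
    (3,3)@(7, 7): e=[10,19,-1] → .
  covered (2 px):
    . . . . .
    . . . X .
    . . . X .
    . . . . .
    . . . . .
    . . . . .
T1:
  2·area = 12  (B↔C swapped to make it positive)
  edge (8, 6)→(8, 12): d=(0,6) right/bottom  bias=-1
  edge (8, 12)→(6, 12): d=(-2,0) right/bottom  bias=-1
  edge (6, 12)→(8, 6): d=(2,-6) top-left  bias=+0
    (4,1)@(9, 3): e=[-6,18,0] → .  [on edge]
    (3,4)@(7, 9): e=[6,6,0] → X  [on edge]
    (4,4)@(9, 9): e=[-6,6,12] → .
    (3,5)@(7, 11): e=[6,2,4] → X
    (4,5)@(9, 11): e=[-6,2,16] → .
  covered (2 px):
    . . . . .
    . . . . .
    . . . . .
    . . . . .
    . . . X .
    . . . X .

Z-buffer (winner per pixel, '.' = empty):
  . . . . .
  . . . 0 .
  . . . 0 .
  . . . . .
  . . . 1 .
  . . . 1 .

Answer: -1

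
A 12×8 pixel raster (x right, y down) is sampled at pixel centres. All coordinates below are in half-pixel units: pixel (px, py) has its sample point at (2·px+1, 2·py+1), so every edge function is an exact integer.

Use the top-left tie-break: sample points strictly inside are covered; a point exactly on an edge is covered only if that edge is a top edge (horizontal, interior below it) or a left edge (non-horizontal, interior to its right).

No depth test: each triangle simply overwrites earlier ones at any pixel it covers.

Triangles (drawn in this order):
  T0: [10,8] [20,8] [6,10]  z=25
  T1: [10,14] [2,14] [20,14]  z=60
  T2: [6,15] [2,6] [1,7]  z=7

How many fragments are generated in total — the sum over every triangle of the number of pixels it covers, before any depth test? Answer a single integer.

T0:
  2·area = 20
  edge (10, 8)→(20, 8): d=(10,0) top-left  bias=+0
  edge (20, 8)→(6, 10): d=(-14,2) right/bottom  bias=-1
  edge (6, 10)→(10, 8): d=(4,-2) top-left  bias=+0
    (4,4)@(9, 9): e=[10,8,2] → █
    (5,4)@(11, 9): e=[10,4,6] → █
    (6,4)@(13, 9): e=[10,0,10] → ·  [on edge]
    (4,5)@(9, 11): e=[30,-20,10] → ·
    (5,5)@(11, 11): e=[30,-24,14] → ·
  covered (2 px):
    · · · · · · · · · · · ·
    · · · · · · · · · · · ·
    · · · · · · · · · · · ·
    · · · · · · · · · · · ·
    · · · · █ █ · · · · · ·
    · · · · · · · · · · · ·
    · · · · · · · · · · · ·
    · · · · · · · · · · · ·
T1:
  degenerate (2·area = 0) — covers nothing
T2:
  2·area = 13  (B↔C swapped to make it positive)
  edge (6, 15)→(1, 7): d=(-5,-8) top-left  bias=+0
  edge (1, 7)→(2, 6): d=(1,-1) top-left  bias=+0
  edge (2, 6)→(6, 15): d=(4,9) right/bottom  bias=-1
    (3,0)@(7, 1): e=[78,0,-65] → ·  [on edge]
    (2,1)@(5, 3): e=[52,0,-39] → ·  [on edge]
    (1,2)@(3, 5): e=[26,0,-13] → ·  [on edge]
    (0,3)@(1, 7): e=[0,0,13] → █  [on edge]
    (1,3)@(3, 7): e=[16,2,-5] → ·
    (0,4)@(1, 9): e=[-10,2,21] → ·
    (1,4)@(3, 9): e=[6,4,3] → █
    (2,4)@(5, 9): e=[22,6,-15] → ·
    (1,5)@(3, 11): e=[-4,6,11] → ·
    (2,6)@(5, 13): e=[2,10,1] → █
    (3,6)@(7, 13): e=[18,12,-17] → ·
    (2,7)@(5, 15): e=[-8,12,9] → ·
  covered (3 px):
    · · · · · · · · · · · ·
    · · · · · · · · · · · ·
    · · · · · · · · · · · ·
    █ · · · · · · · · · · ·
    · █ · · · · · · · · · ·
    · · · · · · · · · · · ·
    · · █ · · · · · · · · ·
    · · · · · · · · · · · ·

Result: 5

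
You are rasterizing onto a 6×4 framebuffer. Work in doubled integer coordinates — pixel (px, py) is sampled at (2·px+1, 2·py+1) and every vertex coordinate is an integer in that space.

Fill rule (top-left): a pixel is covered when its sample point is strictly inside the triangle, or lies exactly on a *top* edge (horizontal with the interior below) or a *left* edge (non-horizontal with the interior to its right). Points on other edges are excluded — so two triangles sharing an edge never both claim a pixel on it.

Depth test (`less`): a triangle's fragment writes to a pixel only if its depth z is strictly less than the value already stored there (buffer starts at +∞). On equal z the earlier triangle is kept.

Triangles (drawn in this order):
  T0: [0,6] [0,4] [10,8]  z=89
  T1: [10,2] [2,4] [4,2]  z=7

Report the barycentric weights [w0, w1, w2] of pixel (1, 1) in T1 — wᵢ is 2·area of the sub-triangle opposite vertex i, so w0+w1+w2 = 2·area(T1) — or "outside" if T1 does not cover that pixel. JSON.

T0:
  2·area = 20
  edge (0, 6)→(0, 4): d=(0,-2) top-left  bias=+0
  edge (0, 4)→(10, 8): d=(10,4) right/bottom  bias=-1
  edge (10, 8)→(0, 6): d=(-10,-2) top-left  bias=+0
    (0,2)@(1, 5): e=[2,6,12] → #
    (1,2)@(3, 5): e=[6,-2,16] → ·
    (0,3)@(1, 7): e=[2,26,-8] → ·
    (2,3)@(5, 7): e=[10,10,0] → #  [on edge]
    (3,3)@(7, 7): e=[14,2,4] → #
    (4,3)@(9, 7): e=[18,-6,8] → ·
  covered (3 px):
    · · · · · ·
    · · · · · ·
    # · · · · ·
    · · # # · ·
T1:
  2·area = 12
  edge (10, 2)→(2, 4): d=(-8,2) right/bottom  bias=-1
  edge (2, 4)→(4, 2): d=(2,-2) top-left  bias=+0
  edge (4, 2)→(10, 2): d=(6,0) top-left  bias=+0
    (2,0)@(5, 1): e=[18,0,-6] → ·  [on edge]
    (1,1)@(3, 3): e=[6,0,6] → #  [on edge]
    (2,1)@(5, 3): e=[2,4,6] → #
    (3,1)@(7, 3): e=[-2,8,6] → ·
    (0,2)@(1, 5): e=[-6,0,18] → ·  [on edge]
    (1,2)@(3, 5): e=[-10,4,18] → ·
    (2,2)@(5, 5): e=[-14,8,18] → ·
  covered (2 px):
    · · · · · ·
    · # # · · ·
    · · · · · ·
    · · · · · ·

Final: [0,6,6]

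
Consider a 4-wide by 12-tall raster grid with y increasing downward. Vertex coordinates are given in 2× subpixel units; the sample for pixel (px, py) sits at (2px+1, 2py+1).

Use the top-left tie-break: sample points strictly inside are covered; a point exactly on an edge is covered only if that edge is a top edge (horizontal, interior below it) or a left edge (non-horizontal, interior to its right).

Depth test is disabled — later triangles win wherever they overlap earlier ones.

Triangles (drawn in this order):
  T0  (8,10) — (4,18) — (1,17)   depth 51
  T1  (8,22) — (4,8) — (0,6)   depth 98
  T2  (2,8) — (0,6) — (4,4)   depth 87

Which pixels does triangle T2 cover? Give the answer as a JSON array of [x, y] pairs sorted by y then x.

T0:
  2·area = 28
  edge (8, 10)→(4, 18): d=(-4,8) right/bottom  bias=-1
  edge (4, 18)→(1, 17): d=(-3,-1) top-left  bias=+0
  edge (1, 17)→(8, 10): d=(7,-7) top-left  bias=+0
    (3,5)@(7, 11): e=[4,24,0] → #  [on edge]
    (2,6)@(5, 13): e=[12,16,0] → #  [on edge]
    (3,6)@(7, 13): e=[-4,18,14] → ·
    (1,7)@(3, 15): e=[20,8,0] → #  [on edge]
    (3,7)@(7, 15): e=[-12,12,28] → ·
    (0,8)@(1, 17): e=[28,0,0] → #  [on edge]
    (2,8)@(5, 17): e=[-4,4,28] → ·
    (0,9)@(1, 19): e=[20,-6,14] → ·
    (1,9)@(3, 19): e=[4,-4,28] → ·
    (3,9)@(7, 19): e=[-28,0,56] → ·  [on edge]
  covered (6 px):
    · · · ·
    · · · ·
    · · · ·
    · · · ·
    · · · ·
    · · · #
    · · # ·
    · # # ·
    # # · ·
    · · · ·
    · · · ·
    · · · ·
T1:
  2·area = 48  (B↔C swapped to make it positive)
  edge (8, 22)→(0, 6): d=(-8,-16) top-left  bias=+0
  edge (0, 6)→(4, 8): d=(4,2) right/bottom  bias=-1
  edge (4, 8)→(8, 22): d=(4,14) right/bottom  bias=-1
    (0,3)@(1, 7): e=[8,2,38] → #
    (1,3)@(3, 7): e=[40,-2,10] → ·
    (0,4)@(1, 9): e=[-8,10,46] → ·
    (1,4)@(3, 9): e=[24,6,18] → #
    (2,4)@(5, 9): e=[56,2,-10] → ·
    (1,5)@(3, 11): e=[8,14,26] → #
    (2,5)@(5, 11): e=[40,10,-2] → ·
    (1,6)@(3, 13): e=[-8,22,34] → ·
    (2,6)@(5, 13): e=[24,18,6] → #
    (3,6)@(7, 13): e=[56,14,-22] → ·
    (2,7)@(5, 15): e=[8,26,14] → #
    (3,7)@(7, 15): e=[40,22,-14] → ·
  covered (6 px):
    · · · ·
    · · · ·
    · · · ·
    # · · ·
    · # · ·
    · # · ·
    · · # ·
    · · # ·
    · · · ·
    · · · #
    · · · ·
    · · · ·
T2:
  2·area = 12
  edge (2, 8)→(0, 6): d=(-2,-2) top-left  bias=+0
  edge (0, 6)→(4, 4): d=(4,-2) top-left  bias=+0
  edge (4, 4)→(2, 8): d=(-2,4) right/bottom  bias=-1
    (1,2)@(3, 5): e=[8,2,2] → #
    (2,2)@(5, 5): e=[12,6,-6] → ·
    (0,3)@(1, 7): e=[0,6,6] → #  [on edge]
    (1,3)@(3, 7): e=[4,10,-2] → ·
    (0,4)@(1, 9): e=[-4,14,2] → ·
    (1,4)@(3, 9): e=[0,18,-6] → ·  [on edge]
    (2,5)@(5, 11): e=[0,30,-18] → ·  [on edge]
    (3,6)@(7, 13): e=[0,42,-30] → ·  [on edge]
  covered (2 px):
    · · · ·
    · · · ·
    · # · ·
    # · · ·
    · · · ·
    · · · ·
    · · · ·
    · · · ·
    · · · ·
    · · · ·
    · · · ·
    · · · ·

Result: [[1,2],[0,3]]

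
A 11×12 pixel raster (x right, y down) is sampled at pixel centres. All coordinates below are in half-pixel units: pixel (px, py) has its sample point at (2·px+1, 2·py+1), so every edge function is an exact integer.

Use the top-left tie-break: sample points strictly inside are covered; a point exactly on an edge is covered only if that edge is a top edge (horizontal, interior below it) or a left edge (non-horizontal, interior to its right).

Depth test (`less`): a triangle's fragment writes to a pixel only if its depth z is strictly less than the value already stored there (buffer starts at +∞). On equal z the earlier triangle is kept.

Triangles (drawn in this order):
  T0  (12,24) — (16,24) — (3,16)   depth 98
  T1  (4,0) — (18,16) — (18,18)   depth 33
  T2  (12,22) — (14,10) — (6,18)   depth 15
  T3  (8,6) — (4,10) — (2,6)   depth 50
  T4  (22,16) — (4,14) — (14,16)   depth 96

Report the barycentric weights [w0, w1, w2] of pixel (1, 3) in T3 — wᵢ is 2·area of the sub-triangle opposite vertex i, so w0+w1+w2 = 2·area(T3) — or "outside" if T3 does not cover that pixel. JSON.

T0:
  2·area = 32  (B↔C swapped to make it positive)
  edge (12, 24)→(3, 16): d=(-9,-8) top-left  bias=+0
  edge (3, 16)→(16, 24): d=(13,8) right/bottom  bias=-1
  edge (16, 24)→(12, 24): d=(-4,0) right/bottom  bias=-1
    (3,9)@(7, 19): e=[5,7,20] → █
    (4,9)@(9, 19): e=[21,-9,20] → ·
    (3,10)@(7, 21): e=[-13,33,12] → ·
    (4,10)@(9, 21): e=[3,17,12] → █
    (5,10)@(11, 21): e=[19,1,12] → █
    (6,10)@(13, 21): e=[35,-15,12] → ·
    (4,11)@(9, 23): e=[-15,43,4] → ·
    (5,11)@(11, 23): e=[1,27,4] → █
    (6,11)@(13, 23): e=[17,11,4] → █
    (7,11)@(15, 23): e=[33,-5,4] → ·
  covered (5 px):
    · · · · · · · · · · ·
    · · · · · · · · · · ·
    · · · · · · · · · · ·
    · · · · · · · · · · ·
    · · · · · · · · · · ·
    · · · · · · · · · · ·
    · · · · · · · · · · ·
    · · · · · · · · · · ·
    · · · · · · · · · · ·
    · · · █ · · · · · · ·
    · · · · █ █ · · · · ·
    · · · · · █ █ · · · ·
T1:
  2·area = 28
  edge (4, 0)→(18, 16): d=(14,16) right/bottom  bias=-1
  edge (18, 16)→(18, 18): d=(0,2) right/bottom  bias=-1
  edge (18, 18)→(4, 0): d=(-14,-18) top-left  bias=+0
    (5,4)@(11, 9): e=[14,14,0] → █  [on edge]
    (6,4)@(13, 9): e=[-18,10,36] → ·
    (5,5)@(11, 11): e=[42,14,-28] → ·
    (6,5)@(13, 11): e=[10,10,8] → █
    (7,5)@(15, 11): e=[-22,6,44] → ·
    (6,6)@(13, 13): e=[38,10,-20] → ·
    (7,6)@(15, 13): e=[6,6,16] → █
    (8,6)@(17, 13): e=[-26,2,52] → ·
    (7,7)@(15, 15): e=[34,6,-12] → ·
    (8,7)@(17, 15): e=[2,2,24] → █
    (9,7)@(19, 15): e=[-30,-2,60] → ·
    (8,8)@(17, 17): e=[30,2,-4] → ·
  covered (4 px):
    · · · · · · · · · · ·
    · · · · · · · · · · ·
    · · · · · · · · · · ·
    · · · · · · · · · · ·
    · · · · · █ · · · · ·
    · · · · · · █ · · · ·
    · · · · · · · █ · · ·
    · · · · · · · · █ · ·
    · · · · · · · · · · ·
    · · · · · · · · · · ·
    · · · · · · · · · · ·
    · · · · · · · · · · ·
T2:
  2·area = 80  (B↔C swapped to make it positive)
  edge (12, 22)→(6, 18): d=(-6,-4) top-left  bias=+0
  edge (6, 18)→(14, 10): d=(8,-8) top-left  bias=+0
  edge (14, 10)→(12, 22): d=(-2,12) right/bottom  bias=-1
    (10,1)@(21, 3): e=[150,0,-70] → ·  [on edge]
    (9,2)@(19, 5): e=[130,0,-50] → ·  [on edge]
    (8,3)@(17, 7): e=[110,0,-30] → ·  [on edge]
    (7,4)@(15, 9): e=[90,0,-10] → ·  [on edge]
    (6,5)@(13, 11): e=[70,0,10] → █  [on edge]
    (7,5)@(15, 11): e=[78,16,-14] → ·
    (5,6)@(11, 13): e=[50,0,30] → █  [on edge]
    (7,6)@(15, 13): e=[66,32,-18] → ·
    (4,7)@(9, 15): e=[30,0,50] → █  [on edge]
    (7,7)@(15, 15): e=[54,48,-22] → ·
    (3,8)@(7, 17): e=[10,0,70] → █  [on edge]
    (6,8)@(13, 17): e=[34,48,-2] → ·
    (2,9)@(5, 19): e=[-10,0,90] → ·  [on edge]
    (1,10)@(3, 21): e=[-30,0,110] → ·  [on edge]
    (0,11)@(1, 23): e=[-50,0,130] → ·  [on edge]
  covered (12 px):
    · · · · · · · · · · ·
    · · · · · · · · · · ·
    · · · · · · · · · · ·
    · · · · · · · · · · ·
    · · · · · · · · · · ·
    · · · · · · █ · · · ·
    · · · · · █ █ · · · ·
    · · · · █ █ █ · · · ·
    · · · █ █ █ · · · · ·
    · · · · █ █ · · · · ·
    · · · · · █ · · · · ·
    · · · · · · · · · · ·
T3:
  2·area = 24
  edge (8, 6)→(4, 10): d=(-4,4) right/bottom  bias=-1
  edge (4, 10)→(2, 6): d=(-2,-4) top-left  bias=+0
  edge (2, 6)→(8, 6): d=(6,0) top-left  bias=+0
    (6,0)@(13, 1): e=[0,54,-30] → ·  [on edge]
    (5,1)@(11, 3): e=[0,42,-18] → ·  [on edge]
    (4,2)@(9, 5): e=[0,30,-6] → ·  [on edge]
    (1,3)@(3, 7): e=[16,2,6] → █
    (2,3)@(5, 7): e=[8,10,6] → █
    (3,3)@(7, 7): e=[0,18,6] → ·  [on edge]
    (1,4)@(3, 9): e=[8,-2,18] → ·
    (2,4)@(5, 9): e=[0,6,18] → ·  [on edge]
    (1,5)@(3, 11): e=[0,-6,30] → ·  [on edge]
    (0,6)@(1, 13): e=[0,-18,42] → ·  [on edge]
  covered (2 px):
    · · · · · · · · · · ·
    · · · · · · · · · · ·
    · · · · · · · · · · ·
    · █ █ · · · · · · · ·
    · · · · · · · · · · ·
    · · · · · · · · · · ·
    · · · · · · · · · · ·
    · · · · · · · · · · ·
    · · · · · · · · · · ·
    · · · · · · · · · · ·
    · · · · · · · · · · ·
    · · · · · · · · · · ·
T4:
  2·area = 16  (B↔C swapped to make it positive)
  edge (22, 16)→(14, 16): d=(-8,0) right/bottom  bias=-1
  edge (14, 16)→(4, 14): d=(-10,-2) top-left  bias=+0
  edge (4, 14)→(22, 16): d=(18,2) right/bottom  bias=-1
    (4,7)@(9, 15): e=[8,0,8] → █  [on edge]
    (5,7)@(11, 15): e=[8,4,4] → █
    (6,7)@(13, 15): e=[8,8,0] → ·  [on edge]
    (4,8)@(9, 17): e=[-8,-20,44] → ·
    (5,8)@(11, 17): e=[-8,-16,40] → ·
    (9,8)@(19, 17): e=[-8,0,24] → ·  [on edge]
  covered (2 px):
    · · · · · · · · · · ·
    · · · · · · · · · · ·
    · · · · · · · · · · ·
    · · · · · · · · · · ·
    · · · · · · · · · · ·
    · · · · · · · · · · ·
    · · · · · · · · · · ·
    · · · · █ █ · · · · ·
    · · · · · · · · · · ·
    · · · · · · · · · · ·
    · · · · · · · · · · ·
    · · · · · · · · · · ·

Answer: [2,6,16]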